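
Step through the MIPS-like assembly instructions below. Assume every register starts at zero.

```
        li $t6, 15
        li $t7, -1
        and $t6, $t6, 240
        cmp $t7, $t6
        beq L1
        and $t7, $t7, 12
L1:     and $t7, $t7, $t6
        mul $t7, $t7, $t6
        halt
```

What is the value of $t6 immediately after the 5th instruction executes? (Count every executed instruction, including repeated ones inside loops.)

0

after li $t6, 15: $t6=15
after li $t7, -1: $t7=-1
after and $t6, $t6, 240: $t6=15&240=0
cmp $t7, $t6  (cmp -1,0)
beq L1: not taken
After step 5: $t6 = 0.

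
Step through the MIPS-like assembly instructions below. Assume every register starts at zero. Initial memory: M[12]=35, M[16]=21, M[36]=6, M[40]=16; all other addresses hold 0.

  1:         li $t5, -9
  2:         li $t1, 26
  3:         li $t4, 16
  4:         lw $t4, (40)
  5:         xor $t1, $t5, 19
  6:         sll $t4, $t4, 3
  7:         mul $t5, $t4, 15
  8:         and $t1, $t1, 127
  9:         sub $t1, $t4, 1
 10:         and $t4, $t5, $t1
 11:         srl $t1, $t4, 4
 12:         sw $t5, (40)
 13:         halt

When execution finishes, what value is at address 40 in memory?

1920

$t5=-9
$t1=26
$t4=16
$t4=M[40]=16
$t1=(-9)^19=-28
$t4=16<<3=128
$t5=128*15=1920
$t1=(-28)&127=100
$t1=128-1=127
$t4=1920&127=0
$t1=0>>4=0
sw $t5, (40) → M[40]=1920
halt.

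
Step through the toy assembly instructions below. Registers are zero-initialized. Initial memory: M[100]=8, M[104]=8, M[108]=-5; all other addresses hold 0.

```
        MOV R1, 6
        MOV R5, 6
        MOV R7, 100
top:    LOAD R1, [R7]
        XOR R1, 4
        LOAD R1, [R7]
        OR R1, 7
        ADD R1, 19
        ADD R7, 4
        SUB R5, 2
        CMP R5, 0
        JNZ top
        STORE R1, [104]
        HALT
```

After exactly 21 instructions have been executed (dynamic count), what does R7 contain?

108

after MOV R1, 6: R1=6
after MOV R5, 6: R5=6
after MOV R7, 100: R7=100
after LOAD R1, [R7]: R1=M[100]=8
after XOR R1, 4: R1=8^4=12
after LOAD R1, [R7]: R1=M[100]=8
after OR R1, 7: R1=8|7=15
after ADD R1, 19: R1=15+19=34
after ADD R7, 4: R7=100+4=104
after SUB R5, 2: R5=6-2=4
CMP R5, 0  (cmp 4,0)
JNZ top: taken
after LOAD R1, [R7]: R1=M[104]=8
after XOR R1, 4: R1=8^4=12
after LOAD R1, [R7]: R1=M[104]=8
after OR R1, 7: R1=8|7=15
after ADD R1, 19: R1=15+19=34
after ADD R7, 4: R7=104+4=108
after SUB R5, 2: R5=4-2=2
CMP R5, 0  (cmp 2,0)
JNZ top: taken
After step 21: R7 = 108.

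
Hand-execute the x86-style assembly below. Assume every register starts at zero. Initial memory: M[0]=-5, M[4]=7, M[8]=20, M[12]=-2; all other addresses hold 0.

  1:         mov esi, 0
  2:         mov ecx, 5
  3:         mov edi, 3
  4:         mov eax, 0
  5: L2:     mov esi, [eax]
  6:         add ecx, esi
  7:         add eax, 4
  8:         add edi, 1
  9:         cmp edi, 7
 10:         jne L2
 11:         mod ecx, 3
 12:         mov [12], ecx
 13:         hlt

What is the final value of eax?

16

after mov esi, 0: esi=0
after mov ecx, 5: ecx=5
after mov edi, 3: edi=3
after mov eax, 0: eax=0
after mov esi, [eax]: esi=M[0]=-5
after add ecx, esi: ecx=5+(-5)=0
after add eax, 4: eax=0+4=4
after add edi, 1: edi=3+1=4
cmp edi, 7  (cmp 4,7)
jne L2: taken
after mov esi, [eax]: esi=M[4]=7
after add ecx, esi: ecx=0+7=7
after add eax, 4: eax=4+4=8
after add edi, 1: edi=4+1=5
cmp edi, 7  (cmp 5,7)
jne L2: taken
after mov esi, [eax]: esi=M[8]=20
after add ecx, esi: ecx=7+20=27
after add eax, 4: eax=8+4=12
after add edi, 1: edi=5+1=6
cmp edi, 7  (cmp 6,7)
jne L2: taken
after mov esi, [eax]: esi=M[12]=-2
after add ecx, esi: ecx=27+(-2)=25
after add eax, 4: eax=12+4=16
after add edi, 1: edi=6+1=7
cmp edi, 7  (cmp 7,7)
jne L2: not taken
after mod ecx, 3: ecx=25%3=1
mov [12], ecx → M[12]=1
halt.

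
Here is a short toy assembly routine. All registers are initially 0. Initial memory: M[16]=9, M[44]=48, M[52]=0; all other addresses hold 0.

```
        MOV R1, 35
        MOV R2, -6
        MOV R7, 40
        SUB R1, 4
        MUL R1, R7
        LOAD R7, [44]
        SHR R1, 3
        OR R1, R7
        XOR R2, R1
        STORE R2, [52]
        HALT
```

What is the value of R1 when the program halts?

187

MOV R1, 35 → R1=35
MOV R2, -6 → R2=-6
MOV R7, 40 → R7=40
SUB R1, 4 → R1=35-4=31
MUL R1, R7 → R1=31*40=1240
LOAD R7, [44] → R7=M[44]=48
SHR R1, 3 → R1=1240>>3=155
OR R1, R7 → R1=155|48=187
XOR R2, R1 → R2=(-6)^187=-191
STORE R2, [52] → M[52]=-191
halt.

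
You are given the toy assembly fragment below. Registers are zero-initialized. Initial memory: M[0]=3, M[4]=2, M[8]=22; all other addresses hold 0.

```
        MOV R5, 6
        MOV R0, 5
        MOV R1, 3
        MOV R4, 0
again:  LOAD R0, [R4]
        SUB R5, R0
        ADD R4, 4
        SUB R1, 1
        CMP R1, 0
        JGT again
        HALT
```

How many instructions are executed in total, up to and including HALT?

23

MOV R5, 6 → R5=6
MOV R0, 5 → R0=5
MOV R1, 3 → R1=3
MOV R4, 0 → R4=0
LOAD R0, [R4] → R0=M[0]=3
SUB R5, R0 → R5=6-3=3
ADD R4, 4 → R4=0+4=4
SUB R1, 1 → R1=3-1=2
CMP R1, 0  (cmp 2,0)
JGT again: taken
LOAD R0, [R4] → R0=M[4]=2
SUB R5, R0 → R5=3-2=1
ADD R4, 4 → R4=4+4=8
SUB R1, 1 → R1=2-1=1
CMP R1, 0  (cmp 1,0)
JGT again: taken
LOAD R0, [R4] → R0=M[8]=22
SUB R5, R0 → R5=1-22=-21
ADD R4, 4 → R4=8+4=12
SUB R1, 1 → R1=1-1=0
CMP R1, 0  (cmp 0,0)
JGT again: not taken
halt.
Total executed instructions: 23.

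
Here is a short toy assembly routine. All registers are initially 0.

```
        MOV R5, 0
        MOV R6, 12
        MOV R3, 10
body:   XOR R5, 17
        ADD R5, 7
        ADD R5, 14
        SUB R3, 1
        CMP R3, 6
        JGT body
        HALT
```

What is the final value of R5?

MOV R5, 0 → R5=0
MOV R6, 12 → R6=12
MOV R3, 10 → R3=10
XOR R5, 17 → R5=0^17=17
ADD R5, 7 → R5=17+7=24
ADD R5, 14 → R5=24+14=38
SUB R3, 1 → R3=10-1=9
CMP R3, 6  (cmp 9,6)
JGT body: taken
XOR R5, 17 → R5=38^17=55
ADD R5, 7 → R5=55+7=62
ADD R5, 14 → R5=62+14=76
SUB R3, 1 → R3=9-1=8
CMP R3, 6  (cmp 8,6)
JGT body: taken
XOR R5, 17 → R5=76^17=93
ADD R5, 7 → R5=93+7=100
ADD R5, 14 → R5=100+14=114
SUB R3, 1 → R3=8-1=7
CMP R3, 6  (cmp 7,6)
JGT body: taken
XOR R5, 17 → R5=114^17=99
ADD R5, 7 → R5=99+7=106
ADD R5, 14 → R5=106+14=120
SUB R3, 1 → R3=7-1=6
CMP R3, 6  (cmp 6,6)
JGT body: not taken
halt.

120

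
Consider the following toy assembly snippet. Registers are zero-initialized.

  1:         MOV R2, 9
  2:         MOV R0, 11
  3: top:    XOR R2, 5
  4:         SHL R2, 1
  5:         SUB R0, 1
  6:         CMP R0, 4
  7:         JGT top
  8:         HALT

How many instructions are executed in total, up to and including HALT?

after MOV R2, 9: R2=9
after MOV R0, 11: R0=11
after XOR R2, 5: R2=9^5=12
after SHL R2, 1: R2=12<<1=24
after SUB R0, 1: R0=11-1=10
CMP R0, 4  (cmp 10,4)
JGT top: taken
after XOR R2, 5: R2=24^5=29
after SHL R2, 1: R2=29<<1=58
after SUB R0, 1: R0=10-1=9
CMP R0, 4  (cmp 9,4)
JGT top: taken
after XOR R2, 5: R2=58^5=63
after SHL R2, 1: R2=63<<1=126
after SUB R0, 1: R0=9-1=8
CMP R0, 4  (cmp 8,4)
JGT top: taken
after XOR R2, 5: R2=126^5=123
after SHL R2, 1: R2=123<<1=246
after SUB R0, 1: R0=8-1=7
CMP R0, 4  (cmp 7,4)
JGT top: taken
after XOR R2, 5: R2=246^5=243
after SHL R2, 1: R2=243<<1=486
after SUB R0, 1: R0=7-1=6
CMP R0, 4  (cmp 6,4)
JGT top: taken
after XOR R2, 5: R2=486^5=483
after SHL R2, 1: R2=483<<1=966
after SUB R0, 1: R0=6-1=5
CMP R0, 4  (cmp 5,4)
JGT top: taken
after XOR R2, 5: R2=966^5=963
after SHL R2, 1: R2=963<<1=1926
after SUB R0, 1: R0=5-1=4
CMP R0, 4  (cmp 4,4)
JGT top: not taken
halt.
Total executed instructions: 38.

38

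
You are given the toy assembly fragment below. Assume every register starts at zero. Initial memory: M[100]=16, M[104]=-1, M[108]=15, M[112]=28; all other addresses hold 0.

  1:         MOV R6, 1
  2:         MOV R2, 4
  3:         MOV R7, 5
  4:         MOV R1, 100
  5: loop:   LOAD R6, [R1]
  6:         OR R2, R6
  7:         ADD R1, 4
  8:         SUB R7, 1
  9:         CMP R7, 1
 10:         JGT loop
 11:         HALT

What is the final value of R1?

116

MOV R6, 1 → R6=1
MOV R2, 4 → R2=4
MOV R7, 5 → R7=5
MOV R1, 100 → R1=100
LOAD R6, [R1] → R6=M[100]=16
OR R2, R6 → R2=4|16=20
ADD R1, 4 → R1=100+4=104
SUB R7, 1 → R7=5-1=4
CMP R7, 1  (cmp 4,1)
JGT loop: taken
LOAD R6, [R1] → R6=M[104]=-1
OR R2, R6 → R2=20|(-1)=-1
ADD R1, 4 → R1=104+4=108
SUB R7, 1 → R7=4-1=3
CMP R7, 1  (cmp 3,1)
JGT loop: taken
LOAD R6, [R1] → R6=M[108]=15
OR R2, R6 → R2=(-1)|15=-1
ADD R1, 4 → R1=108+4=112
SUB R7, 1 → R7=3-1=2
CMP R7, 1  (cmp 2,1)
JGT loop: taken
LOAD R6, [R1] → R6=M[112]=28
OR R2, R6 → R2=(-1)|28=-1
ADD R1, 4 → R1=112+4=116
SUB R7, 1 → R7=2-1=1
CMP R7, 1  (cmp 1,1)
JGT loop: not taken
halt.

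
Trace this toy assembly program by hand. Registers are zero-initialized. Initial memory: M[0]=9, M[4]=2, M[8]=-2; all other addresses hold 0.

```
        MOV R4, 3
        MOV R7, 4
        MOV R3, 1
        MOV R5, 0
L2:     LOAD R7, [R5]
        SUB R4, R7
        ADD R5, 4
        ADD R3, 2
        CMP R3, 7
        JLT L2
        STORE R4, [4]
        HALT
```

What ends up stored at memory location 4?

-6

MOV R4, 3 → R4=3
MOV R7, 4 → R7=4
MOV R3, 1 → R3=1
MOV R5, 0 → R5=0
LOAD R7, [R5] → R7=M[0]=9
SUB R4, R7 → R4=3-9=-6
ADD R5, 4 → R5=0+4=4
ADD R3, 2 → R3=1+2=3
CMP R3, 7  (cmp 3,7)
JLT L2: taken
LOAD R7, [R5] → R7=M[4]=2
SUB R4, R7 → R4=(-6)-2=-8
ADD R5, 4 → R5=4+4=8
ADD R3, 2 → R3=3+2=5
CMP R3, 7  (cmp 5,7)
JLT L2: taken
LOAD R7, [R5] → R7=M[8]=-2
SUB R4, R7 → R4=(-8)-(-2)=-6
ADD R5, 4 → R5=8+4=12
ADD R3, 2 → R3=5+2=7
CMP R3, 7  (cmp 7,7)
JLT L2: not taken
STORE R4, [4] → M[4]=-6
halt.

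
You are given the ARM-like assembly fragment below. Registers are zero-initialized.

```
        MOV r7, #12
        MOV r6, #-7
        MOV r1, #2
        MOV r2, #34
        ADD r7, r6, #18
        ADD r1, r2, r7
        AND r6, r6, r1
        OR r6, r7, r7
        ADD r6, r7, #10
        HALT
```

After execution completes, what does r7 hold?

11

r7=12
r6=-7
r1=2
r2=34
r7=(-7)+18=11
r1=34+11=45
r6=(-7)&45=41
r6=11|11=11
r6=11+10=21
halt.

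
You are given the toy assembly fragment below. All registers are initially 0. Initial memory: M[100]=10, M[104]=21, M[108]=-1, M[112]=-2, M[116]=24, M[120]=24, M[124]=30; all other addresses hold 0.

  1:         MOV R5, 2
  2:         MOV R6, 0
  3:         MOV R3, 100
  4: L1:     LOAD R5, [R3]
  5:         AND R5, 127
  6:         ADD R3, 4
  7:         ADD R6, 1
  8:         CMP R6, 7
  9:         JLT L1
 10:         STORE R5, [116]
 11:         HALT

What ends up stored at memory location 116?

MOV R5, 2 → R5=2
MOV R6, 0 → R6=0
MOV R3, 100 → R3=100
LOAD R5, [R3] → R5=M[100]=10
AND R5, 127 → R5=10&127=10
ADD R3, 4 → R3=100+4=104
ADD R6, 1 → R6=0+1=1
CMP R6, 7  (cmp 1,7)
JLT L1: taken
LOAD R5, [R3] → R5=M[104]=21
AND R5, 127 → R5=21&127=21
ADD R3, 4 → R3=104+4=108
ADD R6, 1 → R6=1+1=2
CMP R6, 7  (cmp 2,7)
JLT L1: taken
LOAD R5, [R3] → R5=M[108]=-1
AND R5, 127 → R5=(-1)&127=127
ADD R3, 4 → R3=108+4=112
ADD R6, 1 → R6=2+1=3
CMP R6, 7  (cmp 3,7)
JLT L1: taken
LOAD R5, [R3] → R5=M[112]=-2
AND R5, 127 → R5=(-2)&127=126
ADD R3, 4 → R3=112+4=116
ADD R6, 1 → R6=3+1=4
CMP R6, 7  (cmp 4,7)
JLT L1: taken
LOAD R5, [R3] → R5=M[116]=24
AND R5, 127 → R5=24&127=24
ADD R3, 4 → R3=116+4=120
ADD R6, 1 → R6=4+1=5
CMP R6, 7  (cmp 5,7)
JLT L1: taken
LOAD R5, [R3] → R5=M[120]=24
AND R5, 127 → R5=24&127=24
ADD R3, 4 → R3=120+4=124
ADD R6, 1 → R6=5+1=6
CMP R6, 7  (cmp 6,7)
JLT L1: taken
LOAD R5, [R3] → R5=M[124]=30
AND R5, 127 → R5=30&127=30
ADD R3, 4 → R3=124+4=128
ADD R6, 1 → R6=6+1=7
CMP R6, 7  (cmp 7,7)
JLT L1: not taken
STORE R5, [116] → M[116]=30
halt.

30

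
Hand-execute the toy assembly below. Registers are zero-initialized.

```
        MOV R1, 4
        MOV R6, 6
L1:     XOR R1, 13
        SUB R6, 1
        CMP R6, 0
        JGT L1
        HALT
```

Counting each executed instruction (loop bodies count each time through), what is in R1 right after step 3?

R1=4
R6=6
R1=4^13=9
After step 3: R1 = 9.

9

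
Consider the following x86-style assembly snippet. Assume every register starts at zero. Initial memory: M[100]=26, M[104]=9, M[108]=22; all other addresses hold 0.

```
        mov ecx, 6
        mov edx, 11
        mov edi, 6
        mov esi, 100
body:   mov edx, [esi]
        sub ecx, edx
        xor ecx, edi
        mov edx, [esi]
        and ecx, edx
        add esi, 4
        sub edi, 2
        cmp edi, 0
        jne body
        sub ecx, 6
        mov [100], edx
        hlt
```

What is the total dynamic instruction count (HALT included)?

34

ecx=6
edx=11
edi=6
esi=100
edx=M[100]=26
ecx=6-26=-20
ecx=(-20)^6=-22
edx=M[100]=26
ecx=(-22)&26=10
esi=100+4=104
edi=6-2=4
cmp edi, 0  (cmp 4,0)
jne body: taken
edx=M[104]=9
ecx=10-9=1
ecx=1^4=5
edx=M[104]=9
ecx=5&9=1
esi=104+4=108
edi=4-2=2
cmp edi, 0  (cmp 2,0)
jne body: taken
edx=M[108]=22
ecx=1-22=-21
ecx=(-21)^2=-23
edx=M[108]=22
ecx=(-23)&22=0
esi=108+4=112
edi=2-2=0
cmp edi, 0  (cmp 0,0)
jne body: not taken
ecx=0-6=-6
mov [100], edx → M[100]=22
halt.
Total executed instructions: 34.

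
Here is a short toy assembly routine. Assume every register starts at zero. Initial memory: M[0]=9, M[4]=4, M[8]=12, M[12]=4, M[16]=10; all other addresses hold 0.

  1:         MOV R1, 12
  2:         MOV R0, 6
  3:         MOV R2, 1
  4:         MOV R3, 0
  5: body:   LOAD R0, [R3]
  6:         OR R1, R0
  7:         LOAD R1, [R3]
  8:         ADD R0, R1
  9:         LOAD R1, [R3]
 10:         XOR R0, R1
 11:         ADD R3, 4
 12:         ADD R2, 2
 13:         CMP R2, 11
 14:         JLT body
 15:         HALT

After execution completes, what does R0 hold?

R1=12
R0=6
R2=1
R3=0
R0=M[0]=9
R1=12|9=13
R1=M[0]=9
R0=9+9=18
R1=M[0]=9
R0=18^9=27
R3=0+4=4
R2=1+2=3
CMP R2, 11  (cmp 3,11)
JLT body: taken
R0=M[4]=4
R1=9|4=13
R1=M[4]=4
R0=4+4=8
R1=M[4]=4
R0=8^4=12
R3=4+4=8
R2=3+2=5
CMP R2, 11  (cmp 5,11)
JLT body: taken
R0=M[8]=12
R1=4|12=12
R1=M[8]=12
R0=12+12=24
R1=M[8]=12
R0=24^12=20
R3=8+4=12
R2=5+2=7
CMP R2, 11  (cmp 7,11)
JLT body: taken
R0=M[12]=4
R1=12|4=12
R1=M[12]=4
R0=4+4=8
R1=M[12]=4
R0=8^4=12
R3=12+4=16
R2=7+2=9
CMP R2, 11  (cmp 9,11)
JLT body: taken
R0=M[16]=10
R1=4|10=14
R1=M[16]=10
R0=10+10=20
R1=M[16]=10
R0=20^10=30
R3=16+4=20
R2=9+2=11
CMP R2, 11  (cmp 11,11)
JLT body: not taken
halt.

30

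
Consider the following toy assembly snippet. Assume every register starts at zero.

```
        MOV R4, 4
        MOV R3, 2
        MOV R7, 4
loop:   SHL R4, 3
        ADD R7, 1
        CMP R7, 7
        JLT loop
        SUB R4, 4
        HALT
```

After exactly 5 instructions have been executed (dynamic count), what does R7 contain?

5

after MOV R4, 4: R4=4
after MOV R3, 2: R3=2
after MOV R7, 4: R7=4
after SHL R4, 3: R4=4<<3=32
after ADD R7, 1: R7=4+1=5
After step 5: R7 = 5.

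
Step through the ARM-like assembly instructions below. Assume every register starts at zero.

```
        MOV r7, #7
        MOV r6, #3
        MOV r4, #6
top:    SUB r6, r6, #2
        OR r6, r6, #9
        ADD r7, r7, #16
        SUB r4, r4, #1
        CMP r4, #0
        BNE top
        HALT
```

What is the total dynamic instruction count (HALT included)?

40

MOV r7, #7 → r7=7
MOV r6, #3 → r6=3
MOV r4, #6 → r4=6
SUB r6, r6, #2 → r6=3-2=1
OR r6, r6, #9 → r6=1|9=9
ADD r7, r7, #16 → r7=7+16=23
SUB r4, r4, #1 → r4=6-1=5
CMP r4, #0  (cmp 5,0)
BNE top: taken
SUB r6, r6, #2 → r6=9-2=7
OR r6, r6, #9 → r6=7|9=15
ADD r7, r7, #16 → r7=23+16=39
SUB r4, r4, #1 → r4=5-1=4
CMP r4, #0  (cmp 4,0)
BNE top: taken
SUB r6, r6, #2 → r6=15-2=13
OR r6, r6, #9 → r6=13|9=13
ADD r7, r7, #16 → r7=39+16=55
SUB r4, r4, #1 → r4=4-1=3
CMP r4, #0  (cmp 3,0)
BNE top: taken
SUB r6, r6, #2 → r6=13-2=11
OR r6, r6, #9 → r6=11|9=11
ADD r7, r7, #16 → r7=55+16=71
SUB r4, r4, #1 → r4=3-1=2
CMP r4, #0  (cmp 2,0)
BNE top: taken
SUB r6, r6, #2 → r6=11-2=9
OR r6, r6, #9 → r6=9|9=9
ADD r7, r7, #16 → r7=71+16=87
SUB r4, r4, #1 → r4=2-1=1
CMP r4, #0  (cmp 1,0)
BNE top: taken
SUB r6, r6, #2 → r6=9-2=7
OR r6, r6, #9 → r6=7|9=15
ADD r7, r7, #16 → r7=87+16=103
SUB r4, r4, #1 → r4=1-1=0
CMP r4, #0  (cmp 0,0)
BNE top: not taken
halt.
Total executed instructions: 40.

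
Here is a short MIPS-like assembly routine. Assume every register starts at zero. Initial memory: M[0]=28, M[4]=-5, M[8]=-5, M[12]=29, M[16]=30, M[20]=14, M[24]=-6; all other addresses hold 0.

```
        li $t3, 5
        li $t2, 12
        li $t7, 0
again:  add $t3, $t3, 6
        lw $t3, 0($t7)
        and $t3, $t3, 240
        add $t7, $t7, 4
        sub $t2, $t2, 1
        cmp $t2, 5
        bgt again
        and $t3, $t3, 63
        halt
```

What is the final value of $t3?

48

li $t3, 5 → $t3=5
li $t2, 12 → $t2=12
li $t7, 0 → $t7=0
add $t3, $t3, 6 → $t3=5+6=11
lw $t3, 0($t7) → $t3=M[0]=28
and $t3, $t3, 240 → $t3=28&240=16
add $t7, $t7, 4 → $t7=0+4=4
sub $t2, $t2, 1 → $t2=12-1=11
cmp $t2, 5  (cmp 11,5)
bgt again: taken
add $t3, $t3, 6 → $t3=16+6=22
lw $t3, 0($t7) → $t3=M[4]=-5
and $t3, $t3, 240 → $t3=(-5)&240=240
add $t7, $t7, 4 → $t7=4+4=8
sub $t2, $t2, 1 → $t2=11-1=10
cmp $t2, 5  (cmp 10,5)
bgt again: taken
add $t3, $t3, 6 → $t3=240+6=246
lw $t3, 0($t7) → $t3=M[8]=-5
and $t3, $t3, 240 → $t3=(-5)&240=240
add $t7, $t7, 4 → $t7=8+4=12
sub $t2, $t2, 1 → $t2=10-1=9
cmp $t2, 5  (cmp 9,5)
bgt again: taken
add $t3, $t3, 6 → $t3=240+6=246
lw $t3, 0($t7) → $t3=M[12]=29
and $t3, $t3, 240 → $t3=29&240=16
add $t7, $t7, 4 → $t7=12+4=16
sub $t2, $t2, 1 → $t2=9-1=8
cmp $t2, 5  (cmp 8,5)
bgt again: taken
add $t3, $t3, 6 → $t3=16+6=22
lw $t3, 0($t7) → $t3=M[16]=30
and $t3, $t3, 240 → $t3=30&240=16
add $t7, $t7, 4 → $t7=16+4=20
sub $t2, $t2, 1 → $t2=8-1=7
cmp $t2, 5  (cmp 7,5)
bgt again: taken
add $t3, $t3, 6 → $t3=16+6=22
lw $t3, 0($t7) → $t3=M[20]=14
and $t3, $t3, 240 → $t3=14&240=0
add $t7, $t7, 4 → $t7=20+4=24
sub $t2, $t2, 1 → $t2=7-1=6
cmp $t2, 5  (cmp 6,5)
bgt again: taken
add $t3, $t3, 6 → $t3=0+6=6
lw $t3, 0($t7) → $t3=M[24]=-6
and $t3, $t3, 240 → $t3=(-6)&240=240
add $t7, $t7, 4 → $t7=24+4=28
sub $t2, $t2, 1 → $t2=6-1=5
cmp $t2, 5  (cmp 5,5)
bgt again: not taken
and $t3, $t3, 63 → $t3=240&63=48
halt.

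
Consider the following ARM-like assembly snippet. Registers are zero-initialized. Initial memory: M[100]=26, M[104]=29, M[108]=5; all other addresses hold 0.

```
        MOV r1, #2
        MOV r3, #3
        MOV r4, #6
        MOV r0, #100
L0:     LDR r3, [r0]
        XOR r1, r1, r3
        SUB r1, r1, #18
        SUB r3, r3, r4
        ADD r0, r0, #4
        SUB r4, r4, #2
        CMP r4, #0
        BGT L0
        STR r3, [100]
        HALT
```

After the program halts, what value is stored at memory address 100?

3

after MOV r1, #2: r1=2
after MOV r3, #3: r3=3
after MOV r4, #6: r4=6
after MOV r0, #100: r0=100
after LDR r3, [r0]: r3=M[100]=26
after XOR r1, r1, r3: r1=2^26=24
after SUB r1, r1, #18: r1=24-18=6
after SUB r3, r3, r4: r3=26-6=20
after ADD r0, r0, #4: r0=100+4=104
after SUB r4, r4, #2: r4=6-2=4
CMP r4, #0  (cmp 4,0)
BGT L0: taken
after LDR r3, [r0]: r3=M[104]=29
after XOR r1, r1, r3: r1=6^29=27
after SUB r1, r1, #18: r1=27-18=9
after SUB r3, r3, r4: r3=29-4=25
after ADD r0, r0, #4: r0=104+4=108
after SUB r4, r4, #2: r4=4-2=2
CMP r4, #0  (cmp 2,0)
BGT L0: taken
after LDR r3, [r0]: r3=M[108]=5
after XOR r1, r1, r3: r1=9^5=12
after SUB r1, r1, #18: r1=12-18=-6
after SUB r3, r3, r4: r3=5-2=3
after ADD r0, r0, #4: r0=108+4=112
after SUB r4, r4, #2: r4=2-2=0
CMP r4, #0  (cmp 0,0)
BGT L0: not taken
STR r3, [100] → M[100]=3
halt.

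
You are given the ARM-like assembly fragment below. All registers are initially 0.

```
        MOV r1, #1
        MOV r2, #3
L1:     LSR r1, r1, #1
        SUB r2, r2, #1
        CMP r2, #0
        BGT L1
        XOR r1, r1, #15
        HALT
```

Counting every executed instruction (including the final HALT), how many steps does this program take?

after MOV r1, #1: r1=1
after MOV r2, #3: r2=3
after LSR r1, r1, #1: r1=1>>1=0
after SUB r2, r2, #1: r2=3-1=2
CMP r2, #0  (cmp 2,0)
BGT L1: taken
after LSR r1, r1, #1: r1=0>>1=0
after SUB r2, r2, #1: r2=2-1=1
CMP r2, #0  (cmp 1,0)
BGT L1: taken
after LSR r1, r1, #1: r1=0>>1=0
after SUB r2, r2, #1: r2=1-1=0
CMP r2, #0  (cmp 0,0)
BGT L1: not taken
after XOR r1, r1, #15: r1=0^15=15
halt.
Total executed instructions: 16.

16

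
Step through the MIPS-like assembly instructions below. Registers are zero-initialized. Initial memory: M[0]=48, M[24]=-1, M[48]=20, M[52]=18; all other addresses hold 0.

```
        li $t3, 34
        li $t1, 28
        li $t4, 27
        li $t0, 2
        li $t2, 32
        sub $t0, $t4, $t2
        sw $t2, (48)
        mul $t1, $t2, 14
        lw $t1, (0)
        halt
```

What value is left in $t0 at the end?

li $t3, 34 → $t3=34
li $t1, 28 → $t1=28
li $t4, 27 → $t4=27
li $t0, 2 → $t0=2
li $t2, 32 → $t2=32
sub $t0, $t4, $t2 → $t0=27-32=-5
sw $t2, (48) → M[48]=32
mul $t1, $t2, 14 → $t1=32*14=448
lw $t1, (0) → $t1=M[0]=48
halt.

-5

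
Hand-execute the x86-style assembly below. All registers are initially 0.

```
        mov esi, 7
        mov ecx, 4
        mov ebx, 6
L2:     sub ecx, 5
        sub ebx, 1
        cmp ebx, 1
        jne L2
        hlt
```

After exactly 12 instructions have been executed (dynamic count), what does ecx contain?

-11

mov esi, 7 → esi=7
mov ecx, 4 → ecx=4
mov ebx, 6 → ebx=6
sub ecx, 5 → ecx=4-5=-1
sub ebx, 1 → ebx=6-1=5
cmp ebx, 1  (cmp 5,1)
jne L2: taken
sub ecx, 5 → ecx=(-1)-5=-6
sub ebx, 1 → ebx=5-1=4
cmp ebx, 1  (cmp 4,1)
jne L2: taken
sub ecx, 5 → ecx=(-6)-5=-11
After step 12: ecx = -11.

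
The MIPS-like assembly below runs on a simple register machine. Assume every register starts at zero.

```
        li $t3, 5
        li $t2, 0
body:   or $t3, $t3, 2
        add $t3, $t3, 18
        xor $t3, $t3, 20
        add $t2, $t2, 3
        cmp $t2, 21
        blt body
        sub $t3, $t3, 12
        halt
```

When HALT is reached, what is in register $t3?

li $t3, 5 → $t3=5
li $t2, 0 → $t2=0
or $t3, $t3, 2 → $t3=5|2=7
add $t3, $t3, 18 → $t3=7+18=25
xor $t3, $t3, 20 → $t3=25^20=13
add $t2, $t2, 3 → $t2=0+3=3
cmp $t2, 21  (cmp 3,21)
blt body: taken
or $t3, $t3, 2 → $t3=13|2=15
add $t3, $t3, 18 → $t3=15+18=33
xor $t3, $t3, 20 → $t3=33^20=53
add $t2, $t2, 3 → $t2=3+3=6
cmp $t2, 21  (cmp 6,21)
blt body: taken
or $t3, $t3, 2 → $t3=53|2=55
add $t3, $t3, 18 → $t3=55+18=73
xor $t3, $t3, 20 → $t3=73^20=93
add $t2, $t2, 3 → $t2=6+3=9
cmp $t2, 21  (cmp 9,21)
blt body: taken
or $t3, $t3, 2 → $t3=93|2=95
add $t3, $t3, 18 → $t3=95+18=113
xor $t3, $t3, 20 → $t3=113^20=101
add $t2, $t2, 3 → $t2=9+3=12
cmp $t2, 21  (cmp 12,21)
blt body: taken
or $t3, $t3, 2 → $t3=101|2=103
add $t3, $t3, 18 → $t3=103+18=121
xor $t3, $t3, 20 → $t3=121^20=109
add $t2, $t2, 3 → $t2=12+3=15
cmp $t2, 21  (cmp 15,21)
blt body: taken
or $t3, $t3, 2 → $t3=109|2=111
add $t3, $t3, 18 → $t3=111+18=129
xor $t3, $t3, 20 → $t3=129^20=149
add $t2, $t2, 3 → $t2=15+3=18
cmp $t2, 21  (cmp 18,21)
blt body: taken
or $t3, $t3, 2 → $t3=149|2=151
add $t3, $t3, 18 → $t3=151+18=169
xor $t3, $t3, 20 → $t3=169^20=189
add $t2, $t2, 3 → $t2=18+3=21
cmp $t2, 21  (cmp 21,21)
blt body: not taken
sub $t3, $t3, 12 → $t3=189-12=177
halt.

177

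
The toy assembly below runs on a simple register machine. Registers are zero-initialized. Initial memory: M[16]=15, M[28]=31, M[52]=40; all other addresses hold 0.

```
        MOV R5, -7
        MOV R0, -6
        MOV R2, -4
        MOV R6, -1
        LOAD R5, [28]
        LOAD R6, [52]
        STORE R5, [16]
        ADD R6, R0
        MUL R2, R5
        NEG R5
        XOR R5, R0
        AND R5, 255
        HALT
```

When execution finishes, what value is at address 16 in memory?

MOV R5, -7 → R5=-7
MOV R0, -6 → R0=-6
MOV R2, -4 → R2=-4
MOV R6, -1 → R6=-1
LOAD R5, [28] → R5=M[28]=31
LOAD R6, [52] → R6=M[52]=40
STORE R5, [16] → M[16]=31
ADD R6, R0 → R6=40+(-6)=34
MUL R2, R5 → R2=(-4)*31=-124
NEG R5 → R5=-(31)=-31
XOR R5, R0 → R5=(-31)^(-6)=27
AND R5, 255 → R5=27&255=27
halt.

31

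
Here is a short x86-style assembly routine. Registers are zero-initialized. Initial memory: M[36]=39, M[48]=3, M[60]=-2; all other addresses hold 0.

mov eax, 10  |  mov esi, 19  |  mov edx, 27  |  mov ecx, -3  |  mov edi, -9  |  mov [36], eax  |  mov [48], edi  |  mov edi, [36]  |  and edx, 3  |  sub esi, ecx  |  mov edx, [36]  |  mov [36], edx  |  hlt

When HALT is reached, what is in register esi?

22

mov eax, 10 → eax=10
mov esi, 19 → esi=19
mov edx, 27 → edx=27
mov ecx, -3 → ecx=-3
mov edi, -9 → edi=-9
mov [36], eax → M[36]=10
mov [48], edi → M[48]=-9
mov edi, [36] → edi=M[36]=10
and edx, 3 → edx=27&3=3
sub esi, ecx → esi=19-(-3)=22
mov edx, [36] → edx=M[36]=10
mov [36], edx → M[36]=10
halt.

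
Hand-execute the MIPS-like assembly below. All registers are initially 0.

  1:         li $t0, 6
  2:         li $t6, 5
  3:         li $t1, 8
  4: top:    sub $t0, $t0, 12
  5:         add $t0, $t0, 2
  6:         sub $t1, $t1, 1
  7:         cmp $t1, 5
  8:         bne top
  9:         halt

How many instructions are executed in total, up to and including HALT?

after li $t0, 6: $t0=6
after li $t6, 5: $t6=5
after li $t1, 8: $t1=8
after sub $t0, $t0, 12: $t0=6-12=-6
after add $t0, $t0, 2: $t0=(-6)+2=-4
after sub $t1, $t1, 1: $t1=8-1=7
cmp $t1, 5  (cmp 7,5)
bne top: taken
after sub $t0, $t0, 12: $t0=(-4)-12=-16
after add $t0, $t0, 2: $t0=(-16)+2=-14
after sub $t1, $t1, 1: $t1=7-1=6
cmp $t1, 5  (cmp 6,5)
bne top: taken
after sub $t0, $t0, 12: $t0=(-14)-12=-26
after add $t0, $t0, 2: $t0=(-26)+2=-24
after sub $t1, $t1, 1: $t1=6-1=5
cmp $t1, 5  (cmp 5,5)
bne top: not taken
halt.
Total executed instructions: 19.

19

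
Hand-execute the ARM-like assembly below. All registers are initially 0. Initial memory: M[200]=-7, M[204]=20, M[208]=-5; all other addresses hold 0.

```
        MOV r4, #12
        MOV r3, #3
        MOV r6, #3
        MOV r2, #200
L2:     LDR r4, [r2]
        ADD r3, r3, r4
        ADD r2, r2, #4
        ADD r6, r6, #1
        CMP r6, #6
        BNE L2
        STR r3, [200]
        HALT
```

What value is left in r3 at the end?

11

after MOV r4, #12: r4=12
after MOV r3, #3: r3=3
after MOV r6, #3: r6=3
after MOV r2, #200: r2=200
after LDR r4, [r2]: r4=M[200]=-7
after ADD r3, r3, r4: r3=3+(-7)=-4
after ADD r2, r2, #4: r2=200+4=204
after ADD r6, r6, #1: r6=3+1=4
CMP r6, #6  (cmp 4,6)
BNE L2: taken
after LDR r4, [r2]: r4=M[204]=20
after ADD r3, r3, r4: r3=(-4)+20=16
after ADD r2, r2, #4: r2=204+4=208
after ADD r6, r6, #1: r6=4+1=5
CMP r6, #6  (cmp 5,6)
BNE L2: taken
after LDR r4, [r2]: r4=M[208]=-5
after ADD r3, r3, r4: r3=16+(-5)=11
after ADD r2, r2, #4: r2=208+4=212
after ADD r6, r6, #1: r6=5+1=6
CMP r6, #6  (cmp 6,6)
BNE L2: not taken
STR r3, [200] → M[200]=11
halt.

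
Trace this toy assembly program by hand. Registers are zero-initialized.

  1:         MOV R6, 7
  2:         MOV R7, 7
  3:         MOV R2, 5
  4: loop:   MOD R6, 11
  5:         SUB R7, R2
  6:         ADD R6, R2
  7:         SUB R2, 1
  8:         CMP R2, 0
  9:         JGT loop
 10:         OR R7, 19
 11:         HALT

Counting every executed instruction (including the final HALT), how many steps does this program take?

35

R6=7
R7=7
R2=5
R6=7%11=7
R7=7-5=2
R6=7+5=12
R2=5-1=4
CMP R2, 0  (cmp 4,0)
JGT loop: taken
R6=12%11=1
R7=2-4=-2
R6=1+4=5
R2=4-1=3
CMP R2, 0  (cmp 3,0)
JGT loop: taken
R6=5%11=5
R7=(-2)-3=-5
R6=5+3=8
R2=3-1=2
CMP R2, 0  (cmp 2,0)
JGT loop: taken
R6=8%11=8
R7=(-5)-2=-7
R6=8+2=10
R2=2-1=1
CMP R2, 0  (cmp 1,0)
JGT loop: taken
R6=10%11=10
R7=(-7)-1=-8
R6=10+1=11
R2=1-1=0
CMP R2, 0  (cmp 0,0)
JGT loop: not taken
R7=(-8)|19=-5
halt.
Total executed instructions: 35.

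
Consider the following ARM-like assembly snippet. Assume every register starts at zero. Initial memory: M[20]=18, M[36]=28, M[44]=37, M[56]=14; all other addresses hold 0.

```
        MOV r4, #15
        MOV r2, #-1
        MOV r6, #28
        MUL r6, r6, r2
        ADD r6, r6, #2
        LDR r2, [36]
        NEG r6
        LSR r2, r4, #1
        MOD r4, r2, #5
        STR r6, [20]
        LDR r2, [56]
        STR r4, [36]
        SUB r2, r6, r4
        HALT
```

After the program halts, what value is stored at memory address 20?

r4=15
r2=-1
r6=28
r6=28*(-1)=-28
r6=(-28)+2=-26
r2=M[36]=28
r6=-(-26)=26
r2=15>>1=7
r4=7%5=2
STR r6, [20] → M[20]=26
r2=M[56]=14
STR r4, [36] → M[36]=2
r2=26-2=24
halt.

26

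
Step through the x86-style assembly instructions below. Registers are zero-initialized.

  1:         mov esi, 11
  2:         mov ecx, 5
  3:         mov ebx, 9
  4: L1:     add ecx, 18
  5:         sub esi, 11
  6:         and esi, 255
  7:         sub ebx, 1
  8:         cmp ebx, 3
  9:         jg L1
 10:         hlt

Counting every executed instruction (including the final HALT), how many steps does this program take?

mov esi, 11 → esi=11
mov ecx, 5 → ecx=5
mov ebx, 9 → ebx=9
add ecx, 18 → ecx=5+18=23
sub esi, 11 → esi=11-11=0
and esi, 255 → esi=0&255=0
sub ebx, 1 → ebx=9-1=8
cmp ebx, 3  (cmp 8,3)
jg L1: taken
add ecx, 18 → ecx=23+18=41
sub esi, 11 → esi=0-11=-11
and esi, 255 → esi=(-11)&255=245
sub ebx, 1 → ebx=8-1=7
cmp ebx, 3  (cmp 7,3)
jg L1: taken
add ecx, 18 → ecx=41+18=59
sub esi, 11 → esi=245-11=234
and esi, 255 → esi=234&255=234
sub ebx, 1 → ebx=7-1=6
cmp ebx, 3  (cmp 6,3)
jg L1: taken
add ecx, 18 → ecx=59+18=77
sub esi, 11 → esi=234-11=223
and esi, 255 → esi=223&255=223
sub ebx, 1 → ebx=6-1=5
cmp ebx, 3  (cmp 5,3)
jg L1: taken
add ecx, 18 → ecx=77+18=95
sub esi, 11 → esi=223-11=212
and esi, 255 → esi=212&255=212
sub ebx, 1 → ebx=5-1=4
cmp ebx, 3  (cmp 4,3)
jg L1: taken
add ecx, 18 → ecx=95+18=113
sub esi, 11 → esi=212-11=201
and esi, 255 → esi=201&255=201
sub ebx, 1 → ebx=4-1=3
cmp ebx, 3  (cmp 3,3)
jg L1: not taken
halt.
Total executed instructions: 40.

40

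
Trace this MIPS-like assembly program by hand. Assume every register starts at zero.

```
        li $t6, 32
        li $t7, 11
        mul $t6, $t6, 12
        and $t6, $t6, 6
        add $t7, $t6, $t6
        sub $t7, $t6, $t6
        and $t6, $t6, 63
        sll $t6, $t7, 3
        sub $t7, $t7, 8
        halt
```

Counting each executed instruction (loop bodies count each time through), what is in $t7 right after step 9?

-8

after li $t6, 32: $t6=32
after li $t7, 11: $t7=11
after mul $t6, $t6, 12: $t6=32*12=384
after and $t6, $t6, 6: $t6=384&6=0
after add $t7, $t6, $t6: $t7=0+0=0
after sub $t7, $t6, $t6: $t7=0-0=0
after and $t6, $t6, 63: $t6=0&63=0
after sll $t6, $t7, 3: $t6=0<<3=0
after sub $t7, $t7, 8: $t7=0-8=-8
After step 9: $t7 = -8.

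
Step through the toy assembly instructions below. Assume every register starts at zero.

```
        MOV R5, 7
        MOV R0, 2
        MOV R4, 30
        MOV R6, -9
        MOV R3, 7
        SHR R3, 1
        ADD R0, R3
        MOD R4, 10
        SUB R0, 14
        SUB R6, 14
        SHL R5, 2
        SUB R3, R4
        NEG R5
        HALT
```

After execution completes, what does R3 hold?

MOV R5, 7 → R5=7
MOV R0, 2 → R0=2
MOV R4, 30 → R4=30
MOV R6, -9 → R6=-9
MOV R3, 7 → R3=7
SHR R3, 1 → R3=7>>1=3
ADD R0, R3 → R0=2+3=5
MOD R4, 10 → R4=30%10=0
SUB R0, 14 → R0=5-14=-9
SUB R6, 14 → R6=(-9)-14=-23
SHL R5, 2 → R5=7<<2=28
SUB R3, R4 → R3=3-0=3
NEG R5 → R5=-(28)=-28
halt.

3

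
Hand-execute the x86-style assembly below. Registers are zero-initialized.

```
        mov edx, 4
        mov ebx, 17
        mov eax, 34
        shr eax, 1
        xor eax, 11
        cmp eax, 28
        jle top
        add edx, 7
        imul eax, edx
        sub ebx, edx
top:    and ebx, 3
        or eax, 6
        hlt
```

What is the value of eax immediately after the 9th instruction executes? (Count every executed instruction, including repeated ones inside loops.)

after mov edx, 4: edx=4
after mov ebx, 17: ebx=17
after mov eax, 34: eax=34
after shr eax, 1: eax=34>>1=17
after xor eax, 11: eax=17^11=26
cmp eax, 28  (cmp 26,28)
jle top: taken
after and ebx, 3: ebx=17&3=1
after or eax, 6: eax=26|6=30
After step 9: eax = 30.

30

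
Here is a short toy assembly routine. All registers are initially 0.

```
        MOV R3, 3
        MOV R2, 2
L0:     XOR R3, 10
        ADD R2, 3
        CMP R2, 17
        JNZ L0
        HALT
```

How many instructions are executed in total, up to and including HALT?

after MOV R3, 3: R3=3
after MOV R2, 2: R2=2
after XOR R3, 10: R3=3^10=9
after ADD R2, 3: R2=2+3=5
CMP R2, 17  (cmp 5,17)
JNZ L0: taken
after XOR R3, 10: R3=9^10=3
after ADD R2, 3: R2=5+3=8
CMP R2, 17  (cmp 8,17)
JNZ L0: taken
after XOR R3, 10: R3=3^10=9
after ADD R2, 3: R2=8+3=11
CMP R2, 17  (cmp 11,17)
JNZ L0: taken
after XOR R3, 10: R3=9^10=3
after ADD R2, 3: R2=11+3=14
CMP R2, 17  (cmp 14,17)
JNZ L0: taken
after XOR R3, 10: R3=3^10=9
after ADD R2, 3: R2=14+3=17
CMP R2, 17  (cmp 17,17)
JNZ L0: not taken
halt.
Total executed instructions: 23.

23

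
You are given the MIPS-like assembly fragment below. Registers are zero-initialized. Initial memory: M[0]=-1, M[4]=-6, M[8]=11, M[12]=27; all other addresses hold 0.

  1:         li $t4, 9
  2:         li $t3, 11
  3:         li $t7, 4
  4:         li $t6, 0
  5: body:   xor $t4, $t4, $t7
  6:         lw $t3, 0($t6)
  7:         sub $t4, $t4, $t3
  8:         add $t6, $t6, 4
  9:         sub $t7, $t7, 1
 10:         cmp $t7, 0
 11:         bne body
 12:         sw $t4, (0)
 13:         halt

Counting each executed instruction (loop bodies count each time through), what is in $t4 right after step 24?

6

$t4=9
$t3=11
$t7=4
$t6=0
$t4=9^4=13
$t3=M[0]=-1
$t4=13-(-1)=14
$t6=0+4=4
$t7=4-1=3
cmp $t7, 0  (cmp 3,0)
bne body: taken
$t4=14^3=13
$t3=M[4]=-6
$t4=13-(-6)=19
$t6=4+4=8
$t7=3-1=2
cmp $t7, 0  (cmp 2,0)
bne body: taken
$t4=19^2=17
$t3=M[8]=11
$t4=17-11=6
$t6=8+4=12
$t7=2-1=1
cmp $t7, 0  (cmp 1,0)
After step 24: $t4 = 6.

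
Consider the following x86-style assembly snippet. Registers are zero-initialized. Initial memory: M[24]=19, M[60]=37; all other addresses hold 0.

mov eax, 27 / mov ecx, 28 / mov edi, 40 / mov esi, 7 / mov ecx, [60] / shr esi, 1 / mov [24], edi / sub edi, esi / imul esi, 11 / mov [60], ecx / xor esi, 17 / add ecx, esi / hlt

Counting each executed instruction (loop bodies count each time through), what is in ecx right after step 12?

85

eax=27
ecx=28
edi=40
esi=7
ecx=M[60]=37
esi=7>>1=3
mov [24], edi → M[24]=40
edi=40-3=37
esi=3*11=33
mov [60], ecx → M[60]=37
esi=33^17=48
ecx=37+48=85
After step 12: ecx = 85.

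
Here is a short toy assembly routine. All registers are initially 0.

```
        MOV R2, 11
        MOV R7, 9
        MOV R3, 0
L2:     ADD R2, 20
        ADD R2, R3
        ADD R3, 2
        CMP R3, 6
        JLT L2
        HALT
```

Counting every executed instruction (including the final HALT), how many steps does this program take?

19

after MOV R2, 11: R2=11
after MOV R7, 9: R7=9
after MOV R3, 0: R3=0
after ADD R2, 20: R2=11+20=31
after ADD R2, R3: R2=31+0=31
after ADD R3, 2: R3=0+2=2
CMP R3, 6  (cmp 2,6)
JLT L2: taken
after ADD R2, 20: R2=31+20=51
after ADD R2, R3: R2=51+2=53
after ADD R3, 2: R3=2+2=4
CMP R3, 6  (cmp 4,6)
JLT L2: taken
after ADD R2, 20: R2=53+20=73
after ADD R2, R3: R2=73+4=77
after ADD R3, 2: R3=4+2=6
CMP R3, 6  (cmp 6,6)
JLT L2: not taken
halt.
Total executed instructions: 19.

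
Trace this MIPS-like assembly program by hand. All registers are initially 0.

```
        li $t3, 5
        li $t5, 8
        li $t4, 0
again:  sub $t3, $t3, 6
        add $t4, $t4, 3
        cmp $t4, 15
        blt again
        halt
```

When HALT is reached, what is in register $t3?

-25

after li $t3, 5: $t3=5
after li $t5, 8: $t5=8
after li $t4, 0: $t4=0
after sub $t3, $t3, 6: $t3=5-6=-1
after add $t4, $t4, 3: $t4=0+3=3
cmp $t4, 15  (cmp 3,15)
blt again: taken
after sub $t3, $t3, 6: $t3=(-1)-6=-7
after add $t4, $t4, 3: $t4=3+3=6
cmp $t4, 15  (cmp 6,15)
blt again: taken
after sub $t3, $t3, 6: $t3=(-7)-6=-13
after add $t4, $t4, 3: $t4=6+3=9
cmp $t4, 15  (cmp 9,15)
blt again: taken
after sub $t3, $t3, 6: $t3=(-13)-6=-19
after add $t4, $t4, 3: $t4=9+3=12
cmp $t4, 15  (cmp 12,15)
blt again: taken
after sub $t3, $t3, 6: $t3=(-19)-6=-25
after add $t4, $t4, 3: $t4=12+3=15
cmp $t4, 15  (cmp 15,15)
blt again: not taken
halt.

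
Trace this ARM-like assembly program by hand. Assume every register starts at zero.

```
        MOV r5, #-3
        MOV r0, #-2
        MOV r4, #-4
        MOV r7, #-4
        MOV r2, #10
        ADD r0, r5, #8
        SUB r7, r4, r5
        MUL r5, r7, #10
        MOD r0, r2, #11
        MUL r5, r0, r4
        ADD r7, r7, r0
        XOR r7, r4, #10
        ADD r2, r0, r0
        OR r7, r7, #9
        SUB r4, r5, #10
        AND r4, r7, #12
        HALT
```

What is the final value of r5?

-40

r5=-3
r0=-2
r4=-4
r7=-4
r2=10
r0=(-3)+8=5
r7=(-4)-(-3)=-1
r5=(-1)*10=-10
r0=10%11=10
r5=10*(-4)=-40
r7=(-1)+10=9
r7=(-4)^10=-10
r2=10+10=20
r7=(-10)|9=-1
r4=(-40)-10=-50
r4=(-1)&12=12
halt.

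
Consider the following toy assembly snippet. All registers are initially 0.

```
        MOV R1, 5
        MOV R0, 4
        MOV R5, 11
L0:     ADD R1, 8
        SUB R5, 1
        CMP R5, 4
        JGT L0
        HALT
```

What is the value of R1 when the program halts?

61

R1=5
R0=4
R5=11
R1=5+8=13
R5=11-1=10
CMP R5, 4  (cmp 10,4)
JGT L0: taken
R1=13+8=21
R5=10-1=9
CMP R5, 4  (cmp 9,4)
JGT L0: taken
R1=21+8=29
R5=9-1=8
CMP R5, 4  (cmp 8,4)
JGT L0: taken
R1=29+8=37
R5=8-1=7
CMP R5, 4  (cmp 7,4)
JGT L0: taken
R1=37+8=45
R5=7-1=6
CMP R5, 4  (cmp 6,4)
JGT L0: taken
R1=45+8=53
R5=6-1=5
CMP R5, 4  (cmp 5,4)
JGT L0: taken
R1=53+8=61
R5=5-1=4
CMP R5, 4  (cmp 4,4)
JGT L0: not taken
halt.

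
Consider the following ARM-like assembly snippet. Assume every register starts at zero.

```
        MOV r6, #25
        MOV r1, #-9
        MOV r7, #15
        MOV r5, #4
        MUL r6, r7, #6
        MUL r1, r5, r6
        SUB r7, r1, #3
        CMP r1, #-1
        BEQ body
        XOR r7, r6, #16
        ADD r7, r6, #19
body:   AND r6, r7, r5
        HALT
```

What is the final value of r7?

109

MOV r6, #25 → r6=25
MOV r1, #-9 → r1=-9
MOV r7, #15 → r7=15
MOV r5, #4 → r5=4
MUL r6, r7, #6 → r6=15*6=90
MUL r1, r5, r6 → r1=4*90=360
SUB r7, r1, #3 → r7=360-3=357
CMP r1, #-1  (cmp 360,-1)
BEQ body: not taken
XOR r7, r6, #16 → r7=90^16=74
ADD r7, r6, #19 → r7=90+19=109
AND r6, r7, r5 → r6=109&4=4
halt.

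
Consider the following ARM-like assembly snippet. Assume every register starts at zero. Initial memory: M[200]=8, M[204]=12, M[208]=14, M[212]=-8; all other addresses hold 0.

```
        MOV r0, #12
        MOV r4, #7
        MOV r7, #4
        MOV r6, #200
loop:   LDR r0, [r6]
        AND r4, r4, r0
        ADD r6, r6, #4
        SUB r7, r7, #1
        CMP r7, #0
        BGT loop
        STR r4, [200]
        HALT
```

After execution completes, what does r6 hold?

216

MOV r0, #12 → r0=12
MOV r4, #7 → r4=7
MOV r7, #4 → r7=4
MOV r6, #200 → r6=200
LDR r0, [r6] → r0=M[200]=8
AND r4, r4, r0 → r4=7&8=0
ADD r6, r6, #4 → r6=200+4=204
SUB r7, r7, #1 → r7=4-1=3
CMP r7, #0  (cmp 3,0)
BGT loop: taken
LDR r0, [r6] → r0=M[204]=12
AND r4, r4, r0 → r4=0&12=0
ADD r6, r6, #4 → r6=204+4=208
SUB r7, r7, #1 → r7=3-1=2
CMP r7, #0  (cmp 2,0)
BGT loop: taken
LDR r0, [r6] → r0=M[208]=14
AND r4, r4, r0 → r4=0&14=0
ADD r6, r6, #4 → r6=208+4=212
SUB r7, r7, #1 → r7=2-1=1
CMP r7, #0  (cmp 1,0)
BGT loop: taken
LDR r0, [r6] → r0=M[212]=-8
AND r4, r4, r0 → r4=0&(-8)=0
ADD r6, r6, #4 → r6=212+4=216
SUB r7, r7, #1 → r7=1-1=0
CMP r7, #0  (cmp 0,0)
BGT loop: not taken
STR r4, [200] → M[200]=0
halt.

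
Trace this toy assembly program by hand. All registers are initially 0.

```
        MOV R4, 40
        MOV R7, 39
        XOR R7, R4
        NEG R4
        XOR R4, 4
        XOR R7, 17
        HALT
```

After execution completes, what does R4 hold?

-36

after MOV R4, 40: R4=40
after MOV R7, 39: R7=39
after XOR R7, R4: R7=39^40=15
after NEG R4: R4=-(40)=-40
after XOR R4, 4: R4=(-40)^4=-36
after XOR R7, 17: R7=15^17=30
halt.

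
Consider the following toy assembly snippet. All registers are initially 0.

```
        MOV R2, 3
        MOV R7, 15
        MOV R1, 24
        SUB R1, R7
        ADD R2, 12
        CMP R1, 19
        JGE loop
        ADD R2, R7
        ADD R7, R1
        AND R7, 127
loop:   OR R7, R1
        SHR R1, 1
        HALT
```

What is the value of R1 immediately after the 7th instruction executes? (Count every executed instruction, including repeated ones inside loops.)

9

R2=3
R7=15
R1=24
R1=24-15=9
R2=3+12=15
CMP R1, 19  (cmp 9,19)
JGE loop: not taken
After step 7: R1 = 9.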